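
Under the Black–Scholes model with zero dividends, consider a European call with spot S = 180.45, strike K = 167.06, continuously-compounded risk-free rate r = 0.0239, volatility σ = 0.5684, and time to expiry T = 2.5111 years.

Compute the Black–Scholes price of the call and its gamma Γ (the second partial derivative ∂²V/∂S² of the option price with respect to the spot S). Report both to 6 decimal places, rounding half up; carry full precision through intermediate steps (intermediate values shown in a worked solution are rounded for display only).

σ√T = 0.5684·√2.5111 = 0.900712
d₁ = (ln(S/K) + (r+σ²/2)T) / (σ√T) = (ln(180.45/167.06) + (0.0239+0.5684²/2)·2.5111) / 0.900712 = (0.077101 + 0.465657) / 0.900712 = 0.602587
d₂ = d₁ − σ√T = 0.602587 − 0.900712 = -0.298126
e^{−rT} = e^{−0.0239·2.5111} = 0.941750
N(d₁) = 0.726608,  N(d₂) = 0.382804
Call price V = S·N(d₁) − K·e^{−rT}·N(d₂) = 131.116447 − 60.226036 = 70.890410
φ(d₁) = (1/√(2π))·e^{−d₁²/2} = 0.332707
Γ = φ(d₁) / (S·σ·√T) = 0.002047

price = 70.890410
Γ = 0.002047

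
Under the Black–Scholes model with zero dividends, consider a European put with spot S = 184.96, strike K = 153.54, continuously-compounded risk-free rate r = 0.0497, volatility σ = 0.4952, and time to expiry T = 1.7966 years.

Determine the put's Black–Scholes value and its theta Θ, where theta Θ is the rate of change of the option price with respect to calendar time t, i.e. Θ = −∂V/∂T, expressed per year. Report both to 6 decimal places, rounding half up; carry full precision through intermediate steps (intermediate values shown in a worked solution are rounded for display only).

price = 23.469744
Θ = -7.054480

σ√T = 0.4952·√1.7966 = 0.663753
d₁ = (ln(S/K) + (r+σ²/2)T) / (σ√T) = (ln(184.96/153.54) + (0.0497+0.4952²/2)·1.7966) / 0.663753 = (0.186178 + 0.309575) / 0.663753 = 0.746895
d₂ = d₁ − σ√T = 0.746895 − 0.663753 = 0.083142
e^{−rT} = e^{−0.0497·1.7966} = 0.914579
N(−d₁) = 0.227564,  N(−d₂) = 0.466869
Put price V = K·e^{−rT}·N(−d₂) − S·N(−d₁) = 65.559907 − 42.090162 = 23.469744
φ(d₁) = (1/√(2π))·e^{−d₁²/2} = 0.301838
Θ = −S·φ(d₁)·σ/(2√T) + r·K·e^{−rT}·N(−d₂) = −10.312807 + 3.258327 = -7.054480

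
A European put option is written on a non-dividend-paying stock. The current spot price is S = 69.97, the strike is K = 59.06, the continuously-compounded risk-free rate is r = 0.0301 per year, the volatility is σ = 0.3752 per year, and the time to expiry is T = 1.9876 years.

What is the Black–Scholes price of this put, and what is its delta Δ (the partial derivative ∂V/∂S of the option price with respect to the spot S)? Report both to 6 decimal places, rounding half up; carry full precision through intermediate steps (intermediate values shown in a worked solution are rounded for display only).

price = 7.107562
Δ = -0.242575

σ√T = 0.3752·√1.9876 = 0.528965
d₁ = (ln(S/K) + (r+σ²/2)T) / (σ√T) = (ln(69.97/59.06) + (0.0301+0.3752²/2)·1.9876) / 0.528965 = (0.169513 + 0.199729) / 0.528965 = 0.698045
d₂ = d₁ − σ√T = 0.698045 − 0.528965 = 0.169080
e^{−rT} = e^{−0.0301·1.9876} = 0.941928
N(−d₁) = 0.242575,  N(−d₂) = 0.432867
Put price V = K·e^{−rT}·N(−d₂) − S·N(−d₁) = 24.080502 − 16.972940 = 7.107562
Δ = −N(−d₁) = -0.242575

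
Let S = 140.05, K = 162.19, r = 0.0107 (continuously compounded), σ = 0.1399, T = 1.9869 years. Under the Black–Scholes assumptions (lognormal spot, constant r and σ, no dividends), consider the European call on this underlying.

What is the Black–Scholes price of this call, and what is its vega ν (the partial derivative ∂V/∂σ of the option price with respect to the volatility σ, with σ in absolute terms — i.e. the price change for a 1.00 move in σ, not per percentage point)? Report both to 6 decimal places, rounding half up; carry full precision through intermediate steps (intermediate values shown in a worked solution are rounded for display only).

price = 4.660070
ν = 68.149449

σ√T = 0.1399·√1.9869 = 0.197199
d₁ = (ln(S/K) + (r+σ²/2)T) / (σ√T) = (ln(140.05/162.19) + (0.0107+0.1399²/2)·1.9869) / 0.197199 = (-0.146769 + 0.040704) / 0.197199 = -0.537858
d₂ = d₁ − σ√T = -0.537858 − 0.197199 = -0.735058
e^{−rT} = e^{−0.0107·1.9869} = 0.978965
N(d₁) = 0.295337,  N(d₂) = 0.231152
Call price V = S·N(d₁) − K·e^{−rT}·N(d₂) = 41.362014 − 36.701944 = 4.660070
φ(d₁) = (1/√(2π))·e^{−d₁²/2} = 0.345216
ν = S·φ(d₁)·√T = 68.149449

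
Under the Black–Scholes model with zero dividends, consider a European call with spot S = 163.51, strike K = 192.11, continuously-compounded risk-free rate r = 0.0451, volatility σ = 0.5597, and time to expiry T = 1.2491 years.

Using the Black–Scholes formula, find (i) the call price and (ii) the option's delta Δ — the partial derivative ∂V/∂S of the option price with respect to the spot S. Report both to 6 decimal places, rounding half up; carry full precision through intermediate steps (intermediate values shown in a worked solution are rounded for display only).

σ√T = 0.5597·√1.2491 = 0.625538
d₁ = (ln(S/K) + (r+σ²/2)T) / (σ√T) = (ln(163.51/192.11) + (0.0451+0.5597²/2)·1.2491) / 0.625538 = (-0.161194 + 0.251983) / 0.625538 = 0.145138
d₂ = d₁ − σ√T = 0.145138 − 0.625538 = -0.480400
e^{−rT} = e^{−0.0451·1.2491} = 0.945223
N(d₁) = 0.557699,  N(d₂) = 0.315471
Call price V = S·N(d₁) − K·e^{−rT}·N(d₂) = 91.189385 − 57.285451 = 33.903934
Δ = N(d₁) = 0.557699

price = 33.903934
Δ = 0.557699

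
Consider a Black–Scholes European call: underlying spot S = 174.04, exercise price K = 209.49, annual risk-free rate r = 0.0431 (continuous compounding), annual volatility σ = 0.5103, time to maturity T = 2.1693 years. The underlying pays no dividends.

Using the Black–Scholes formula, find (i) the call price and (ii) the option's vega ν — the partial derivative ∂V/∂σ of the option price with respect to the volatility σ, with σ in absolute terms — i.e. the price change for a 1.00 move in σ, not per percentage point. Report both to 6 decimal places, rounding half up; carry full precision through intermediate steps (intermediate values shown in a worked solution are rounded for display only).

price = 45.440213
ν = 99.028648

σ√T = 0.5103·√2.1693 = 0.751598
d₁ = (ln(S/K) + (r+σ²/2)T) / (σ√T) = (ln(174.04/209.49) + (0.0431+0.5103²/2)·2.1693) / 0.751598 = (-0.185391 + 0.375946) / 0.751598 = 0.253534
d₂ = d₁ − σ√T = 0.253534 − 0.751598 = -0.498064
e^{−rT} = e^{−0.0431·2.1693} = 0.910741
N(d₁) = 0.600072,  N(d₂) = 0.309220
Call price V = S·N(d₁) − K·e^{−rT}·N(d₂) = 104.436558 − 58.996345 = 45.440213
φ(d₁) = (1/√(2π))·e^{−d₁²/2} = 0.386324
ν = S·φ(d₁)·√T = 99.028648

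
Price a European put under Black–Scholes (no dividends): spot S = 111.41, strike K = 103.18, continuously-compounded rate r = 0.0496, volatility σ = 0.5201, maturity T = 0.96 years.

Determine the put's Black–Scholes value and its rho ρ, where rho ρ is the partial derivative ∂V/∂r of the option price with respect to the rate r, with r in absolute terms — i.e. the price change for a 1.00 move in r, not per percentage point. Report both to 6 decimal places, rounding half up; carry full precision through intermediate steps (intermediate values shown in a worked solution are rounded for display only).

price = 15.193367
ρ = -47.628881

σ√T = 0.5201·√0.96 = 0.509592
d₁ = (ln(S/K) + (r+σ²/2)T) / (σ√T) = (ln(111.41/103.18) + (0.0496+0.5201²/2)·0.96) / 0.509592 = (0.076742 + 0.177458) / 0.509592 = 0.498831
d₂ = d₁ − σ√T = 0.498831 − 0.509592 = -0.010761
e^{−rT} = e^{−0.0496·0.96} = 0.953500
N(−d₁) = 0.308949,  N(−d₂) = 0.504293
Put price V = K·e^{−rT}·N(−d₂) − S·N(−d₁) = 49.613418 − 34.420051 = 15.193367
ρ = −K·T·e^{−rT}·N(−d₂) = -47.628881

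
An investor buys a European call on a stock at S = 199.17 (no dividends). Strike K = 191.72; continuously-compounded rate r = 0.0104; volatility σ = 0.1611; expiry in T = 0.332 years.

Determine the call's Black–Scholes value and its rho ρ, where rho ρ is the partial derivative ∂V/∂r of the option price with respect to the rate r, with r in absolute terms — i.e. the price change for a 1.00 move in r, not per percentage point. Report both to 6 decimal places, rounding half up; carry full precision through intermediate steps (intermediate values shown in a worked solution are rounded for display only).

σ√T = 0.1611·√0.332 = 0.092825
d₁ = (ln(S/K) + (r+σ²/2)T) / (σ√T) = (ln(199.17/191.72) + (0.0104+0.1611²/2)·0.332) / 0.092825 = (0.038123 + 0.007761) / 0.092825 = 0.494305
d₂ = d₁ − σ√T = 0.494305 − 0.092825 = 0.401480
e^{−rT} = e^{−0.0104·0.332} = 0.996553
N(d₁) = 0.689454,  N(d₂) = 0.655967
Call price V = S·N(d₁) − K·e^{−rT}·N(d₂) = 137.318649 − 125.328420 = 11.990229
ρ = K·T·e^{−rT}·N(d₂) = 41.609035

price = 11.990229
ρ = 41.609035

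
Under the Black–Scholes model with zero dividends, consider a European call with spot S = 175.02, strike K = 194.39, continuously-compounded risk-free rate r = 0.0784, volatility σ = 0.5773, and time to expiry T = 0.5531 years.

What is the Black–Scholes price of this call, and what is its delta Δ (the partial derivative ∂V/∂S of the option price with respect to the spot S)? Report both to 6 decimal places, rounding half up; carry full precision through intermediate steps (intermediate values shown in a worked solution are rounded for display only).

σ√T = 0.5773·√0.5531 = 0.429342
d₁ = (ln(S/K) + (r+σ²/2)T) / (σ√T) = (ln(175.02/194.39) + (0.0784+0.5773²/2)·0.5531) / 0.429342 = (-0.104966 + 0.135530) / 0.429342 = 0.071188
d₂ = d₁ − σ√T = 0.071188 − 0.429342 = -0.358154
e^{−rT} = e^{−0.0784·0.5531} = 0.957564
N(d₁) = 0.528376,  N(d₂) = 0.360114
Call price V = S·N(d₁) − K·e^{−rT}·N(d₂) = 92.476376 − 67.031936 = 25.444440
Δ = N(d₁) = 0.528376

price = 25.444440
Δ = 0.528376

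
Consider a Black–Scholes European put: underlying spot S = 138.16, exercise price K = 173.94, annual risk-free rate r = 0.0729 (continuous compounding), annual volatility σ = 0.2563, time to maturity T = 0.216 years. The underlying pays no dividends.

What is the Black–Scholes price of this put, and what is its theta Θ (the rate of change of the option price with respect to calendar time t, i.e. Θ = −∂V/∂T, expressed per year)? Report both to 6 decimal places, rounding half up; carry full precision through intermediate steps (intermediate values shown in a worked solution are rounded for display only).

price = 33.322938
Θ = 8.755065

σ√T = 0.2563·√0.216 = 0.119117
d₁ = (ln(S/K) + (r+σ²/2)T) / (σ√T) = (ln(138.16/173.94) + (0.0729+0.2563²/2)·0.216) / 0.119117 = (-0.230298 + 0.022841) / 0.119117 = -1.741618
d₂ = d₁ − σ√T = -1.741618 − 0.119117 = -1.860735
e^{−rT} = e^{−0.0729·0.216} = 0.984377
N(−d₁) = 0.959212,  N(−d₂) = 0.968609
Put price V = K·e^{−rT}·N(−d₂) − S·N(−d₁) = 165.847711 − 132.524773 = 33.322938
φ(d₁) = (1/√(2π))·e^{−d₁²/2} = 0.087549
Θ = −S·φ(d₁)·σ/(2√T) + r·K·e^{−rT}·N(−d₂) = −3.335233 + 12.090298 = 8.755065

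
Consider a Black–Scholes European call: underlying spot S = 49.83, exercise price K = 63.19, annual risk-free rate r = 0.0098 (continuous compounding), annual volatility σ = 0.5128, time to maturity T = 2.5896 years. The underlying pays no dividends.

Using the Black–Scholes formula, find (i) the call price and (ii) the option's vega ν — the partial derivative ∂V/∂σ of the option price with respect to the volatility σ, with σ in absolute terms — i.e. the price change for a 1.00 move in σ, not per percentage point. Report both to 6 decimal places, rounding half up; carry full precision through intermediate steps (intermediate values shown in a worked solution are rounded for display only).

price = 12.498454
ν = 31.605700

σ√T = 0.5128·√2.5896 = 0.825210
d₁ = (ln(S/K) + (r+σ²/2)T) / (σ√T) = (ln(49.83/63.19) + (0.0098+0.5128²/2)·2.5896) / 0.825210 = (-0.237529 + 0.365864) / 0.825210 = 0.155518
d₂ = d₁ − σ√T = 0.155518 − 0.825210 = -0.669692
e^{−rT} = e^{−0.0098·2.5896} = 0.974941
N(d₁) = 0.561793,  N(d₂) = 0.251527
Call price V = S·N(d₁) − K·e^{−rT}·N(d₂) = 27.994167 − 15.495713 = 12.498454
φ(d₁) = (1/√(2π))·e^{−d₁²/2} = 0.394147
ν = S·φ(d₁)·√T = 31.605700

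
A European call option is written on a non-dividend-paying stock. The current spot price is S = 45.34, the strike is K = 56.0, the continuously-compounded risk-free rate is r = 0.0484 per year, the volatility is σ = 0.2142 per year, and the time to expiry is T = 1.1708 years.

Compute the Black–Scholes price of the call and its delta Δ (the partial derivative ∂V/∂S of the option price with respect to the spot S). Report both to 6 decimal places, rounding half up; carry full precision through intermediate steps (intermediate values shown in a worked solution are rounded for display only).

σ√T = 0.2142·√1.1708 = 0.231772
d₁ = (ln(S/K) + (r+σ²/2)T) / (σ√T) = (ln(45.34/56.0) + (0.0484+0.2142²/2)·1.1708) / 0.231772 = (-0.211162 + 0.083526) / 0.231772 = -0.550697
d₂ = d₁ − σ√T = -0.550697 − 0.231772 = -0.782469
e^{−rT} = e^{−0.0484·1.1708} = 0.944909
N(d₁) = 0.290921,  N(d₂) = 0.216969
Call price V = S·N(d₁) − K·e^{−rT}·N(d₂) = 13.190337 − 11.480913 = 1.709424
Δ = N(d₁) = 0.290921

price = 1.709424
Δ = 0.290921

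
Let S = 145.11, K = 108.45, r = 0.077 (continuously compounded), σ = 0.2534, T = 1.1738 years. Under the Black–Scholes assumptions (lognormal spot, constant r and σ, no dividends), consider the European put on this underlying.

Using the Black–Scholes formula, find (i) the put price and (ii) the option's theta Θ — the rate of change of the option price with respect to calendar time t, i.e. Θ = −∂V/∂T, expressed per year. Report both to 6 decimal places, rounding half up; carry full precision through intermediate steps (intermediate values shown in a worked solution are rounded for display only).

price = 1.225944
Θ = -1.306968

σ√T = 0.2534·√1.1738 = 0.274539
d₁ = (ln(S/K) + (r+σ²/2)T) / (σ√T) = (ln(145.11/108.45) + (0.077+0.2534²/2)·1.1738) / 0.274539 = (0.291203 + 0.128068) / 0.274539 = 1.527184
d₂ = d₁ − σ√T = 1.527184 − 0.274539 = 1.252645
e^{−rT} = e^{−0.077·1.1738} = 0.913582
N(−d₁) = 0.063358,  N(−d₂) = 0.105167
Put price V = K·e^{−rT}·N(−d₂) − S·N(−d₁) = 10.419769 − 9.193826 = 1.225944
φ(d₁) = (1/√(2π))·e^{−d₁²/2} = 0.124297
Θ = −S·φ(d₁)·σ/(2√T) + r·K·e^{−rT}·N(−d₂) = −2.109291 + 0.802322 = -1.306968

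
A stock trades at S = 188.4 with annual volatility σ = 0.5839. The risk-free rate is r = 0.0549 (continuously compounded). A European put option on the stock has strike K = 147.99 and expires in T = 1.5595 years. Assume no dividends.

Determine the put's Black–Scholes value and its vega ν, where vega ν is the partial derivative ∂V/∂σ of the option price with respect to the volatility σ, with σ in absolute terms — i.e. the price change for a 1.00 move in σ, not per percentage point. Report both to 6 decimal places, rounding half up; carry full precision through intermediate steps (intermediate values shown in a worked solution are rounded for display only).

σ√T = 0.5839·√1.5595 = 0.729174
d₁ = (ln(S/K) + (r+σ²/2)T) / (σ√T) = (ln(188.4/147.99) + (0.0549+0.5839²/2)·1.5595) / 0.729174 = (0.241423 + 0.351464) / 0.729174 = 0.813093
d₂ = d₁ − σ√T = 0.813093 − 0.729174 = 0.083919
e^{−rT} = e^{−0.0549·1.5595} = 0.917946
N(−d₁) = 0.208082,  N(−d₂) = 0.466560
Put price V = K·e^{−rT}·N(−d₂) − S·N(−d₁) = 63.380740 − 39.202697 = 24.178044
φ(d₁) = (1/√(2π))·e^{−d₁²/2} = 0.286648
ν = S·φ(d₁)·√T = 67.440857

price = 24.178044
ν = 67.440857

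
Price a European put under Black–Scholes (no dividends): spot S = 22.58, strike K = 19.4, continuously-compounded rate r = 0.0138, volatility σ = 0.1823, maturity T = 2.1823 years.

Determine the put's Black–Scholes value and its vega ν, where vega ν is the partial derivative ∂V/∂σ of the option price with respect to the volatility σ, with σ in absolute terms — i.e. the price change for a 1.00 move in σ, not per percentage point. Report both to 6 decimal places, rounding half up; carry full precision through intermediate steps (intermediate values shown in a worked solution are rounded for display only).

price = 0.822602
ν = 9.584686

σ√T = 0.1823·√2.1823 = 0.269305
d₁ = (ln(S/K) + (r+σ²/2)T) / (σ√T) = (ln(22.58/19.4) + (0.0138+0.1823²/2)·2.1823) / 0.269305 = (0.151791 + 0.066378) / 0.269305 = 0.810122
d₂ = d₁ − σ√T = 0.810122 − 0.269305 = 0.540818
e^{−rT} = e^{−0.0138·2.1823} = 0.970333
N(−d₁) = 0.208935,  N(−d₂) = 0.294317
Put price V = K·e^{−rT}·N(−d₂) − S·N(−d₁) = 5.540353 − 4.717751 = 0.822602
φ(d₁) = (1/√(2π))·e^{−d₁²/2} = 0.287340
ν = S·φ(d₁)·√T = 9.584686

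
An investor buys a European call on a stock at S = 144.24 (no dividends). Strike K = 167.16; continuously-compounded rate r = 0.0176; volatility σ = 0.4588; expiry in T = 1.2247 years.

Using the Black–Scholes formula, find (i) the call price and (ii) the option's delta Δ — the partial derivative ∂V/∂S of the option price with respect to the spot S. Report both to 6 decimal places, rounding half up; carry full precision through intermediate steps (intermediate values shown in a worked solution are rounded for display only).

price = 22.089881
Δ = 0.502341

σ√T = 0.4588·√1.2247 = 0.507736
d₁ = (ln(S/K) + (r+σ²/2)T) / (σ√T) = (ln(144.24/167.16) + (0.0176+0.4588²/2)·1.2247) / 0.507736 = (-0.147473 + 0.150453) / 0.507736 = 0.005869
d₂ = d₁ − σ√T = 0.005869 − 0.507736 = -0.501867
e^{−rT} = e^{−0.0176·1.2247} = 0.978676
N(d₁) = 0.502341,  N(d₂) = 0.307880
Call price V = S·N(d₁) − K·e^{−rT}·N(d₂) = 72.457728 − 50.367847 = 22.089881
Δ = N(d₁) = 0.502341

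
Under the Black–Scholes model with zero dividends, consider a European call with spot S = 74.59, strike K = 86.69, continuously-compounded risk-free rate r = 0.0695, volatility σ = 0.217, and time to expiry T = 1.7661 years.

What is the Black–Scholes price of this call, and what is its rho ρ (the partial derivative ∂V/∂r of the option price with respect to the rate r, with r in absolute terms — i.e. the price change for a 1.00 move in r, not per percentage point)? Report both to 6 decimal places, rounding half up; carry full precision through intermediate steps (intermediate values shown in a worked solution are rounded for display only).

price = 7.667509
ρ = 54.874312

σ√T = 0.217·√1.7661 = 0.288381
d₁ = (ln(S/K) + (r+σ²/2)T) / (σ√T) = (ln(74.59/86.69) + (0.0695+0.217²/2)·1.7661) / 0.288381 = (-0.150332 + 0.164326) / 0.288381 = 0.048525
d₂ = d₁ − σ√T = 0.048525 − 0.288381 = -0.239856
e^{−rT} = e^{−0.0695·1.7661} = 0.884490
N(d₁) = 0.519351,  N(d₂) = 0.405221
Call price V = S·N(d₁) − K·e^{−rT}·N(d₂) = 38.738407 − 31.070898 = 7.667509
ρ = K·T·e^{−rT}·N(d₂) = 54.874312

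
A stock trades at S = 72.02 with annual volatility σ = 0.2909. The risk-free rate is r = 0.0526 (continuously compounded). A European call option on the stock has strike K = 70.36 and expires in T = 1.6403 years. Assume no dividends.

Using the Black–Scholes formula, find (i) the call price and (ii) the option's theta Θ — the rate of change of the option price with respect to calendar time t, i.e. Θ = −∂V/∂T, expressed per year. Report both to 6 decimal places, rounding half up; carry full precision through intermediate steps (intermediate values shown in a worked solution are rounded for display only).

price = 14.256579
Θ = -4.750643

σ√T = 0.2909·√1.6403 = 0.372568
d₁ = (ln(S/K) + (r+σ²/2)T) / (σ√T) = (ln(72.02/70.36) + (0.0526+0.2909²/2)·1.6403) / 0.372568 = (0.023319 + 0.155683) / 0.372568 = 0.480455
d₂ = d₁ − σ√T = 0.480455 − 0.372568 = 0.107887
e^{−rT} = e^{−0.0526·1.6403} = 0.917338
N(d₁) = 0.684548,  N(d₂) = 0.542957
Call price V = S·N(d₁) − K·e^{−rT}·N(d₂) = 49.301153 − 35.044574 = 14.256579
φ(d₁) = (1/√(2π))·e^{−d₁²/2} = 0.355455
Θ = −S·φ(d₁)·σ/(2√T) − r·K·e^{−rT}·N(d₂) = −2.907299 − 1.843345 = -4.750643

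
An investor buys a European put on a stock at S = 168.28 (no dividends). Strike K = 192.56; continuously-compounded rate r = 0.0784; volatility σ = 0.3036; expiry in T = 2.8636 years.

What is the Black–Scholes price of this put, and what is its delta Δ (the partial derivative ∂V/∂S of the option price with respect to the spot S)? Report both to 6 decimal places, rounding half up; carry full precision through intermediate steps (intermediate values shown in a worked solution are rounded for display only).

price = 25.915700
Δ = -0.333042

σ√T = 0.3036·√2.8636 = 0.513757
d₁ = (ln(S/K) + (r+σ²/2)T) / (σ√T) = (ln(168.28/192.56) + (0.0784+0.3036²/2)·2.8636) / 0.513757 = (-0.134779 + 0.356479) / 0.513757 = 0.431529
d₂ = d₁ − σ√T = 0.431529 − 0.513757 = -0.082229
e^{−rT} = e^{−0.0784·2.8636} = 0.798911
N(−d₁) = 0.333042,  N(−d₂) = 0.532768
Put price V = K·e^{−rT}·N(−d₂) − S·N(−d₁) = 81.960011 − 56.044311 = 25.915700
Δ = −N(−d₁) = -0.333042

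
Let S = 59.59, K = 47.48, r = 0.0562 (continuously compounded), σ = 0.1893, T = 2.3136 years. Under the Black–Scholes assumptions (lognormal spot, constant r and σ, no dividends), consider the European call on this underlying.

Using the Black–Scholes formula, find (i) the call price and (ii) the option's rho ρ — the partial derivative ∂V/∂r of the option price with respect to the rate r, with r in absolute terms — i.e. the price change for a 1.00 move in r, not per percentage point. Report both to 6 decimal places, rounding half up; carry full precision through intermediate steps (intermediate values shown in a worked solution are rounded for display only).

price = 18.634260
ρ = 83.298821

σ√T = 0.1893·√2.3136 = 0.287935
d₁ = (ln(S/K) + (r+σ²/2)T) / (σ√T) = (ln(59.59/47.48) + (0.0562+0.1893²/2)·2.3136) / 0.287935 = (0.227179 + 0.171478) / 0.287935 = 1.384537
d₂ = d₁ − σ√T = 1.384537 − 0.287935 = 1.096602
e^{−rT} = e^{−0.0562·2.3136} = 0.878074
N(d₁) = 0.916903,  N(d₂) = 0.863592
Call price V = S·N(d₁) − K·e^{−rT}·N(d₂) = 54.638245 − 36.003985 = 18.634260
ρ = K·T·e^{−rT}·N(d₂) = 83.298821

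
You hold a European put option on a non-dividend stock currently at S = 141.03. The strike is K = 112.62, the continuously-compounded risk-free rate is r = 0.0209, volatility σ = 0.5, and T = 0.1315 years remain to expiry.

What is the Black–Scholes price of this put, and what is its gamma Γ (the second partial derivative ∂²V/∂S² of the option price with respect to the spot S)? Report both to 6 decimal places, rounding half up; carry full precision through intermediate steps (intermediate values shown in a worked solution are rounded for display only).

σ√T = 0.5·√0.1315 = 0.181315
d₁ = (ln(S/K) + (r+σ²/2)T) / (σ√T) = (ln(141.03/112.62) + (0.0209+0.5²/2)·0.1315) / 0.181315 = (0.224953 + 0.019186) / 0.181315 = 1.346494
d₂ = d₁ − σ√T = 1.346494 − 0.181315 = 1.165180
e^{−rT} = e^{−0.0209·0.1315} = 0.997255
N(−d₁) = 0.089072,  N(−d₂) = 0.121973
Put price V = K·e^{−rT}·N(−d₂) − S·N(−d₁) = 13.698910 − 12.561761 = 1.137149
φ(d₁) = (1/√(2π))·e^{−d₁²/2} = 0.161143
Γ = φ(d₁) / (S·σ·√T) = 0.006302

price = 1.137149
Γ = 0.006302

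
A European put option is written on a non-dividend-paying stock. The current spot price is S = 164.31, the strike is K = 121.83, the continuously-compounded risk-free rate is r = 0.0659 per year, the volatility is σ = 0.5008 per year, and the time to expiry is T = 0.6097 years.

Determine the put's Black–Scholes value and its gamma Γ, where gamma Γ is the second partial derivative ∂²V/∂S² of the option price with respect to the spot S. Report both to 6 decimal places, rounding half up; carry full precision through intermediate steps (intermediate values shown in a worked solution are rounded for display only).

σ√T = 0.5008·√0.6097 = 0.391041
d₁ = (ln(S/K) + (r+σ²/2)T) / (σ√T) = (ln(164.31/121.83) + (0.0659+0.5008²/2)·0.6097) / 0.391041 = (0.299128 + 0.116636) / 0.391041 = 1.063223
d₂ = d₁ − σ√T = 1.063223 − 0.391041 = 0.672182
e^{−rT} = e^{−0.0659·0.6097} = 0.960617
N(−d₁) = 0.143840,  N(−d₂) = 0.250734
Put price V = K·e^{−rT}·N(−d₂) − S·N(−d₁) = 29.343881 − 23.634404 = 5.709477
φ(d₁) = (1/√(2π))·e^{−d₁²/2} = 0.226693
Γ = φ(d₁) / (S·σ·√T) = 0.003528

price = 5.709477
Γ = 0.003528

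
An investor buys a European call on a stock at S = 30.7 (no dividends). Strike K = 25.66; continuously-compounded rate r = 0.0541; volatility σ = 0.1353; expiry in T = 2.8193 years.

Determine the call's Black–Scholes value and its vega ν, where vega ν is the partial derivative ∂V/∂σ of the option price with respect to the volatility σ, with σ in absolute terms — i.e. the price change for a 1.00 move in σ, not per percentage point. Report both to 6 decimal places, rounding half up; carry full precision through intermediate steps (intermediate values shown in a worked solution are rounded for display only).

price = 8.858274
ν = 5.955323

σ√T = 0.1353·√2.8193 = 0.227179
d₁ = (ln(S/K) + (r+σ²/2)T) / (σ√T) = (ln(30.7/25.66) + (0.0541+0.1353²/2)·2.8193) / 0.227179 = (0.179329 + 0.178329) / 0.227179 = 1.574346
d₂ = d₁ − σ√T = 1.574346 − 0.227179 = 1.347167
e^{−rT} = e^{−0.0541·2.8193} = 0.858538
N(d₁) = 0.942296,  N(d₂) = 0.911037
Call price V = S·N(d₁) − K·e^{−rT}·N(d₂) = 28.928496 − 20.070222 = 8.858274
φ(d₁) = (1/√(2π))·e^{−d₁²/2} = 0.115530
ν = S·φ(d₁)·√T = 5.955323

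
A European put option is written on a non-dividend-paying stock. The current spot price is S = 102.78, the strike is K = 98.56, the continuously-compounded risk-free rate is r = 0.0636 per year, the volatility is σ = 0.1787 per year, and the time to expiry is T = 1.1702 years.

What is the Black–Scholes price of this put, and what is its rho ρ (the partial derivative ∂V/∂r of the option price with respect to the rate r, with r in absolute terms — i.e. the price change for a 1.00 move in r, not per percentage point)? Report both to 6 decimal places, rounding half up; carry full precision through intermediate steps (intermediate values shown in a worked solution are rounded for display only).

σ√T = 0.1787·√1.1702 = 0.193310
d₁ = (ln(S/K) + (r+σ²/2)T) / (σ√T) = (ln(102.78/98.56) + (0.0636+0.1787²/2)·1.1702) / 0.193310 = (0.041925 + 0.093109) / 0.193310 = 0.698538
d₂ = d₁ − σ√T = 0.698538 − 0.193310 = 0.505228
e^{−rT} = e^{−0.0636·1.1702} = 0.928277
N(−d₁) = 0.242421,  N(−d₂) = 0.306700
Put price V = K·e^{−rT}·N(−d₂) − S·N(−d₁) = 28.060250 − 24.915979 = 3.144271
ρ = −K·T·e^{−rT}·N(−d₂) = -32.836104

price = 3.144271
ρ = -32.836104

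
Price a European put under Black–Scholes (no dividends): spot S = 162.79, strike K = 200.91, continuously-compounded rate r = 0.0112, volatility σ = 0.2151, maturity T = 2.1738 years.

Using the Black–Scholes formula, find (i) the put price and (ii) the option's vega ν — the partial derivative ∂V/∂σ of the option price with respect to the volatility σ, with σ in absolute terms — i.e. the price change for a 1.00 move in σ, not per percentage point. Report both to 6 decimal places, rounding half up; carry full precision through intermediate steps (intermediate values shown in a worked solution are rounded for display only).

price = 42.988386
ν = 87.368518

σ√T = 0.2151·√2.1738 = 0.317139
d₁ = (ln(S/K) + (r+σ²/2)T) / (σ√T) = (ln(162.79/200.91) + (0.0112+0.2151²/2)·2.1738) / 0.317139 = (-0.210396 + 0.074635) / 0.317139 = -0.428079
d₂ = d₁ − σ√T = -0.428079 − 0.317139 = -0.745219
e^{−rT} = e^{−0.0112·2.1738} = 0.975947
N(−d₁) = 0.665703,  N(−d₂) = 0.771930
Put price V = K·e^{−rT}·N(−d₂) − S·N(−d₁) = 151.358217 − 108.369831 = 42.988386
φ(d₁) = (1/√(2π))·e^{−d₁²/2} = 0.364013
ν = S·φ(d₁)·√T = 87.368518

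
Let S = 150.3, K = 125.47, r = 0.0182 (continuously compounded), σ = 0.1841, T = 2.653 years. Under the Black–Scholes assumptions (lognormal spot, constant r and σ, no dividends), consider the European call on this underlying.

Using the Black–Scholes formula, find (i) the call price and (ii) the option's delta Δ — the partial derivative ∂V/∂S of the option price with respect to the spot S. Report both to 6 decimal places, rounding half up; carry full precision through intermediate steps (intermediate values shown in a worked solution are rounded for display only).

price = 35.864167
Δ = 0.819410

σ√T = 0.1841·√2.653 = 0.299863
d₁ = (ln(S/K) + (r+σ²/2)T) / (σ√T) = (ln(150.3/125.47) + (0.0182+0.1841²/2)·2.653) / 0.299863 = (0.180567 + 0.093243) / 0.299863 = 0.913118
d₂ = d₁ − σ√T = 0.913118 − 0.299863 = 0.613255
e^{−rT} = e^{−0.0182·2.653} = 0.952863
N(d₁) = 0.819410,  N(d₂) = 0.730146
Call price V = S·N(d₁) − K·e^{−rT}·N(d₂) = 123.157289 − 87.293121 = 35.864167
Δ = N(d₁) = 0.819410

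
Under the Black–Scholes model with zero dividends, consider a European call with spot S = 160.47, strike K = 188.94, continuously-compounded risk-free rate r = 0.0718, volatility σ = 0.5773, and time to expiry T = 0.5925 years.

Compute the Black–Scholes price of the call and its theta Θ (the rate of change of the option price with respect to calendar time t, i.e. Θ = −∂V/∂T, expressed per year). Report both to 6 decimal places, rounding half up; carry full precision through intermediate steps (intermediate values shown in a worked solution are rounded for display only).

price = 20.808946
Θ = -28.015925

σ√T = 0.5773·√0.5925 = 0.444371
d₁ = (ln(S/K) + (r+σ²/2)T) / (σ√T) = (ln(160.47/188.94) + (0.0718+0.5773²/2)·0.5925) / 0.444371 = (-0.163322 + 0.141274) / 0.444371 = -0.049617
d₂ = d₁ − σ√T = -0.049617 − 0.444371 = -0.493988
e^{−rT} = e^{−0.0718·0.5925} = 0.958351
N(d₁) = 0.480214,  N(d₂) = 0.310657
Call price V = S·N(d₁) − K·e^{−rT}·N(d₂) = 77.059932 − 56.250987 = 20.808946
φ(d₁) = (1/√(2π))·e^{−d₁²/2} = 0.398452
Θ = −S·φ(d₁)·σ/(2√T) − r·K·e^{−rT}·N(d₂) = −23.977104 − 4.038821 = -28.015925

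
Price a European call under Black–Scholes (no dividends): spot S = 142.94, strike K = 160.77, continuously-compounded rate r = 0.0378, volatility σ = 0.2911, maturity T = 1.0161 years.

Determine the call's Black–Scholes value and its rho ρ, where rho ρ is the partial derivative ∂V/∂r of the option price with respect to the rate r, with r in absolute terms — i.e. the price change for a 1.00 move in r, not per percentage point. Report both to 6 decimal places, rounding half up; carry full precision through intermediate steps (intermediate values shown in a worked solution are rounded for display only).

price = 12.096385
ρ = 53.221052

σ√T = 0.2911·√1.0161 = 0.293434
d₁ = (ln(S/K) + (r+σ²/2)T) / (σ√T) = (ln(142.94/160.77) + (0.0378+0.2911²/2)·1.0161) / 0.293434 = (-0.117550 + 0.081460) / 0.293434 = -0.122990
d₂ = d₁ − σ√T = -0.122990 − 0.293434 = -0.416424
e^{−rT} = e^{−0.0378·1.0161} = 0.962320
N(d₁) = 0.451057,  N(d₂) = 0.338550
Call price V = S·N(d₁) − K·e^{−rT}·N(d₂) = 64.474155 − 52.377770 = 12.096385
ρ = K·T·e^{−rT}·N(d₂) = 53.221052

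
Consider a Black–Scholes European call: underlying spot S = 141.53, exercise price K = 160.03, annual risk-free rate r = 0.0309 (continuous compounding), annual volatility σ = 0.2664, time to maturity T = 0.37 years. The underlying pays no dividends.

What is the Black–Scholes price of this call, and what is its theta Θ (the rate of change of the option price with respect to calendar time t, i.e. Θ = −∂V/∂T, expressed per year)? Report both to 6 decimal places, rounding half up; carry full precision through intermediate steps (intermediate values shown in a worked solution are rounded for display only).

price = 3.531568
Θ = -11.367401

σ√T = 0.2664·√0.37 = 0.162045
d₁ = (ln(S/K) + (r+σ²/2)T) / (σ√T) = (ln(141.53/160.03) + (0.0309+0.2664²/2)·0.37) / 0.162045 = (-0.122850 + 0.024562) / 0.162045 = -0.606544
d₂ = d₁ − σ√T = -0.606544 − 0.162045 = -0.768589
e^{−rT} = e^{−0.0309·0.37} = 0.988632
N(d₁) = 0.272077,  N(d₂) = 0.221069
Call price V = S·N(d₁) − K·e^{−rT}·N(d₂) = 38.507018 − 34.975450 = 3.531568
φ(d₁) = (1/√(2π))·e^{−d₁²/2} = 0.331912
Θ = −S·φ(d₁)·σ/(2√T) − r·K·e^{−rT}·N(d₂) = −10.286659 − 1.080741 = -11.367401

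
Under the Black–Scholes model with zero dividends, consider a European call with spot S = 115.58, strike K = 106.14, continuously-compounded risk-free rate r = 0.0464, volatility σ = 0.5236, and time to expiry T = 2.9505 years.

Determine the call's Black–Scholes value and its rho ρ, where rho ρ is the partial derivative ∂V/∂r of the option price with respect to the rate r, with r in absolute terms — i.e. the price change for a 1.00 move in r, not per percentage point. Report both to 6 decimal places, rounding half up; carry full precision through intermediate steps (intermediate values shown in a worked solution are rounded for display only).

price = 48.648228
ρ = 114.610669

σ√T = 0.5236·√2.9505 = 0.899389
d₁ = (ln(S/K) + (r+σ²/2)T) / (σ√T) = (ln(115.58/106.14) + (0.0464+0.5236²/2)·2.9505) / 0.899389 = (0.085204 + 0.541353) / 0.899389 = 0.696648
d₂ = d₁ − σ√T = 0.696648 − 0.899389 = -0.202741
e^{−rT} = e^{−0.0464·2.9505} = 0.872055
N(d₁) = 0.756988,  N(d₂) = 0.419669
Call price V = S·N(d₁) − K·e^{−rT}·N(d₂) = 87.492718 − 38.844491 = 48.648228
ρ = K·T·e^{−rT}·N(d₂) = 114.610669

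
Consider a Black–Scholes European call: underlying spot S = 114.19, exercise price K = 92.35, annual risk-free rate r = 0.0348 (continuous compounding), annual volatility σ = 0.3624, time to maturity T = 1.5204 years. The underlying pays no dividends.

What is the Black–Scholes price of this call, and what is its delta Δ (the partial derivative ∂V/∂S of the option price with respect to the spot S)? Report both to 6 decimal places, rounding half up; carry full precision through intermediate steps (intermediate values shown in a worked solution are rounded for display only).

σ√T = 0.3624·√1.5204 = 0.446856
d₁ = (ln(S/K) + (r+σ²/2)T) / (σ√T) = (ln(114.19/92.35) + (0.0348+0.3624²/2)·1.5204) / 0.446856 = (0.212278 + 0.152750) / 0.446856 = 0.816881
d₂ = d₁ − σ√T = 0.816881 − 0.446856 = 0.370026
e^{−rT} = e^{−0.0348·1.5204} = 0.948465
N(d₁) = 0.793002,  N(d₂) = 0.644318
Call price V = S·N(d₁) − K·e^{−rT}·N(d₂) = 90.552880 − 56.436347 = 34.116533
Δ = N(d₁) = 0.793002

price = 34.116533
Δ = 0.793002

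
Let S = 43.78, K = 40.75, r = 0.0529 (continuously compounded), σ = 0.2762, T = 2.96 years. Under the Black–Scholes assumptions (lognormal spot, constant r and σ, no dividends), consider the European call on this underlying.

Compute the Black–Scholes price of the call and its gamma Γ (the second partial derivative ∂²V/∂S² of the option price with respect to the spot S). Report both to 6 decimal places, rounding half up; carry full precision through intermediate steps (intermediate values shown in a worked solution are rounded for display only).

price = 12.667200
Γ = 0.014819

σ√T = 0.2762·√2.96 = 0.475192
d₁ = (ln(S/K) + (r+σ²/2)T) / (σ√T) = (ln(43.78/40.75) + (0.0529+0.2762²/2)·2.96) / 0.475192 = (0.071721 + 0.269488) / 0.475192 = 0.718044
d₂ = d₁ − σ√T = 0.718044 − 0.475192 = 0.242852
e^{−rT} = e^{−0.0529·2.96} = 0.855060
N(d₁) = 0.763635,  N(d₂) = 0.595940
Call price V = S·N(d₁) − K·e^{−rT}·N(d₂) = 33.431940 − 20.764740 = 12.667200
φ(d₁) = (1/√(2π))·e^{−d₁²/2} = 0.308284
Γ = φ(d₁) / (S·σ·√T) = 0.014819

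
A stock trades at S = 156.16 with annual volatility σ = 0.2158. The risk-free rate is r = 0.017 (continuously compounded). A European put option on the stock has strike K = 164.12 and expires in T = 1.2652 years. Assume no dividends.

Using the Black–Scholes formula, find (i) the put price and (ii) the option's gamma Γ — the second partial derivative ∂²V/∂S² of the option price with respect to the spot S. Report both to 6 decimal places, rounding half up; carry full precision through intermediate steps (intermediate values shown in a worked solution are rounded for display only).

price = 17.637360
Γ = 0.010525

σ√T = 0.2158·√1.2652 = 0.242734
d₁ = (ln(S/K) + (r+σ²/2)T) / (σ√T) = (ln(156.16/164.12) + (0.017+0.2158²/2)·1.2652) / 0.242734 = (-0.049717 + 0.050968) / 0.242734 = 0.005156
d₂ = d₁ − σ√T = 0.005156 − 0.242734 = -0.237578
e^{−rT} = e^{−0.017·1.2652} = 0.978721
N(−d₁) = 0.497943,  N(−d₂) = 0.593896
Put price V = K·e^{−rT}·N(−d₂) − S·N(−d₁) = 95.396131 − 77.758770 = 17.637360
φ(d₁) = (1/√(2π))·e^{−d₁²/2} = 0.398937
Γ = φ(d₁) / (S·σ·√T) = 0.010525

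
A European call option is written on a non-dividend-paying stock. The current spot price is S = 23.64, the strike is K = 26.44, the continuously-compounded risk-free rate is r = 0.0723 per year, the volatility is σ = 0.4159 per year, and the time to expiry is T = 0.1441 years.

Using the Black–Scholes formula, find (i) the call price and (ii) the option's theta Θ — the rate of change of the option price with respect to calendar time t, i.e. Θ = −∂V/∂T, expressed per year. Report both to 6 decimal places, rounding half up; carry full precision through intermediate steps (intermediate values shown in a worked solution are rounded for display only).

σ√T = 0.4159·√0.1441 = 0.157878
d₁ = (ln(S/K) + (r+σ²/2)T) / (σ√T) = (ln(23.64/26.44) + (0.0723+0.4159²/2)·0.1441) / 0.157878 = (-0.111938 + 0.022881) / 0.157878 = -0.564086
d₂ = d₁ − σ√T = -0.564086 − 0.157878 = -0.721964
e^{−rT} = e^{−0.0723·0.1441} = 0.989636
N(d₁) = 0.286348,  N(d₂) = 0.235158
Call price V = S·N(d₁) − K·e^{−rT}·N(d₂) = 6.769258 − 6.153143 = 0.616116
φ(d₁) = (1/√(2π))·e^{−d₁²/2} = 0.340263
Θ = −S·φ(d₁)·σ/(2√T) − r·K·e^{−rT}·N(d₂) = −4.406458 − 0.444872 = -4.851330

price = 0.616116
Θ = -4.851330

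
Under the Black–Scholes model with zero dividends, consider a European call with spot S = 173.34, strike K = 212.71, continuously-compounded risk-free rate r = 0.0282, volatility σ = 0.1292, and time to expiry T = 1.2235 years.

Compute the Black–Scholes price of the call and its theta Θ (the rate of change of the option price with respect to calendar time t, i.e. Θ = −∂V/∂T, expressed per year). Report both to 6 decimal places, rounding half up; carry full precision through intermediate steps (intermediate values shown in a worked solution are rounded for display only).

price = 1.539467
Θ = -2.758092

σ√T = 0.1292·√1.2235 = 0.142911
d₁ = (ln(S/K) + (r+σ²/2)T) / (σ√T) = (ln(173.34/212.71) + (0.0282+0.1292²/2)·1.2235) / 0.142911 = (-0.204675 + 0.044714) / 0.142911 = -1.119303
d₂ = d₁ − σ√T = -1.119303 − 0.142911 = -1.262214
e^{−rT} = e^{−0.0282·1.2235} = 0.966086
N(d₁) = 0.131505,  N(d₂) = 0.103436
Call price V = S·N(d₁) − K·e^{−rT}·N(d₂) = 22.795143 − 21.255675 = 1.539467
φ(d₁) = (1/√(2π))·e^{−d₁²/2} = 0.213235
Θ = −S·φ(d₁)·σ/(2√T) − r·K·e^{−rT}·N(d₂) = −2.158682 − 0.599410 = -2.758092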